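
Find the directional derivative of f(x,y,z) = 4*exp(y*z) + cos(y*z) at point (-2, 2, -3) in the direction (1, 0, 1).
sqrt(2)*(exp(6)*sin(6) + 4)*exp(-6)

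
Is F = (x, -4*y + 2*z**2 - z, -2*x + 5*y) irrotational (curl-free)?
No, ∇×F = (6 - 4*z, 2, 0)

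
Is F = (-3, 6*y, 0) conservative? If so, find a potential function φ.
Yes, F is conservative. φ = -3*x + 3*y**2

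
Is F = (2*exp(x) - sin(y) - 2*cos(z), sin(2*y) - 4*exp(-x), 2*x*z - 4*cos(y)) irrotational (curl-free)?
No, ∇×F = (4*sin(y), -2*z + 2*sin(z), cos(y) + 4*exp(-x))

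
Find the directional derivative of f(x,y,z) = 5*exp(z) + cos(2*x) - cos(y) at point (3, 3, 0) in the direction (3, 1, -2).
sqrt(14)*(-10 + sin(3) - 6*sin(6))/14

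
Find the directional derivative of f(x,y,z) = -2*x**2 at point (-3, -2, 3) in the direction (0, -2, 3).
0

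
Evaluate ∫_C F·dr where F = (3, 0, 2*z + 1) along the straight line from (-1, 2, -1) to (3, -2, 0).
12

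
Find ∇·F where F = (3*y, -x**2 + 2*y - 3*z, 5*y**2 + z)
3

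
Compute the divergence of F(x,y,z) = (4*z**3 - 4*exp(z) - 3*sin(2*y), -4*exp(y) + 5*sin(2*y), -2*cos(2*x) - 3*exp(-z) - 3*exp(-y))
-4*exp(y) + 10*cos(2*y) + 3*exp(-z)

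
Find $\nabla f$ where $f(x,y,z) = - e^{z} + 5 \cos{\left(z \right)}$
(0, 0, -exp(z) - 5*sin(z))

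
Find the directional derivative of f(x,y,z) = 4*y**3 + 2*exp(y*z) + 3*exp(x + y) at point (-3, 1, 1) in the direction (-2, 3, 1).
sqrt(14)*(3 + 8*exp(3) + 36*exp(2))*exp(-2)/14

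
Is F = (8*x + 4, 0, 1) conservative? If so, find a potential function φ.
Yes, F is conservative. φ = 4*x**2 + 4*x + z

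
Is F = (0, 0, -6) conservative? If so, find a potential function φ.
Yes, F is conservative. φ = -6*z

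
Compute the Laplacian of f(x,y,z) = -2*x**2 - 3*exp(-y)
-4 - 3*exp(-y)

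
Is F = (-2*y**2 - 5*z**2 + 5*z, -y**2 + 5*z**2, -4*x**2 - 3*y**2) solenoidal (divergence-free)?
No, ∇·F = -2*y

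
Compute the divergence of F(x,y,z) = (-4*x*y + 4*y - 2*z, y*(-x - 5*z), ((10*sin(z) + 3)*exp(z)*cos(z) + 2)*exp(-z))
-x - 4*y - 5*z - 20*sin(z)**2 - 3*sin(z) + 10 - 2*exp(-z)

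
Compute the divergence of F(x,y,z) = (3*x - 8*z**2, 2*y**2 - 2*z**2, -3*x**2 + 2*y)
4*y + 3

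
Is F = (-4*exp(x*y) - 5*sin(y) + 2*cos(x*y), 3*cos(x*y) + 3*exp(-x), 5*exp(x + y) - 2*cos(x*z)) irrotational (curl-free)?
No, ∇×F = (5*exp(x + y), -2*z*sin(x*z) - 5*exp(x + y), 4*x*exp(x*y) + 2*x*sin(x*y) - 3*y*sin(x*y) + 5*cos(y) - 3*exp(-x))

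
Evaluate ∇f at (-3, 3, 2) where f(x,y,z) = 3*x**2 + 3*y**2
(-18, 18, 0)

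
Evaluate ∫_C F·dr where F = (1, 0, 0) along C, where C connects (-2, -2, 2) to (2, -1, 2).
4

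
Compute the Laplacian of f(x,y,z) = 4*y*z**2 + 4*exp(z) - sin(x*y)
x**2*sin(x*y) + y**2*sin(x*y) + 8*y + 4*exp(z)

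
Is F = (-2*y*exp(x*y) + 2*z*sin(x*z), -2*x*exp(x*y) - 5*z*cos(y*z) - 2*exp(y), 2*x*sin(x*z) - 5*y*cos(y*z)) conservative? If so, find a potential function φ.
Yes, F is conservative. φ = -2*exp(y) - 2*exp(x*y) - 5*sin(y*z) - 2*cos(x*z)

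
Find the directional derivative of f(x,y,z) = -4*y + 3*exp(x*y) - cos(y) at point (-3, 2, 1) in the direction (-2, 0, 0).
-6*exp(-6)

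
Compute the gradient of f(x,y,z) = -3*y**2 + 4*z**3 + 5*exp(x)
(5*exp(x), -6*y, 12*z**2)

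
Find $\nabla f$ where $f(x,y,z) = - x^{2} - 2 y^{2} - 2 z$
(-2*x, -4*y, -2)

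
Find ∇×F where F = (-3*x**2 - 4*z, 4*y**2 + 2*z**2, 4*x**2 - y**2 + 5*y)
(-2*y - 4*z + 5, -8*x - 4, 0)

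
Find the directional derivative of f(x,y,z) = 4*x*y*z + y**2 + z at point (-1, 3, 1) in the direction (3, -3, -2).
26*sqrt(22)/11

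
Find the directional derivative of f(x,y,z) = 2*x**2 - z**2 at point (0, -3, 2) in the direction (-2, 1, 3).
-6*sqrt(14)/7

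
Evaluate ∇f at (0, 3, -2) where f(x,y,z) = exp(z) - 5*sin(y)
(0, -5*cos(3), exp(-2))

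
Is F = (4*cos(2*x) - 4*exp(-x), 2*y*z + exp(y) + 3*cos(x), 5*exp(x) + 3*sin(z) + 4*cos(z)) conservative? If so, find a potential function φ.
No, ∇×F = (-2*y, -5*exp(x), -3*sin(x)) ≠ 0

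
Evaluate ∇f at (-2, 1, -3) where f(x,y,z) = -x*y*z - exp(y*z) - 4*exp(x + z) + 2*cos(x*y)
(-4*exp(-5) + 2*sin(2) + 3, -6 - 4*sin(2) + 3*exp(-3), -exp(-3) - 4*exp(-5) + 2)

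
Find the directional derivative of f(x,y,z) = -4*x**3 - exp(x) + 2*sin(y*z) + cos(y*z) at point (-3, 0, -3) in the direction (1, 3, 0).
sqrt(10)*(-126*exp(3) - 1)*exp(-3)/10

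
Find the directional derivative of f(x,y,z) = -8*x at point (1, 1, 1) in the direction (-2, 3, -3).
8*sqrt(22)/11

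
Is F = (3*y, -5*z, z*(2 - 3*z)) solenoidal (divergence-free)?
No, ∇·F = 2 - 6*z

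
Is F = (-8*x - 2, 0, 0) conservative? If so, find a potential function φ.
Yes, F is conservative. φ = 2*x*(-2*x - 1)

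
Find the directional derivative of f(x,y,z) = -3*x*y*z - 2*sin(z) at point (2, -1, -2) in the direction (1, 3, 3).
6*sqrt(19)*(8 - cos(2))/19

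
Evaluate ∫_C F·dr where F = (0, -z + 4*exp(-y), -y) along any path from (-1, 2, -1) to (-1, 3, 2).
-8 - 4*exp(-3) + 4*exp(-2)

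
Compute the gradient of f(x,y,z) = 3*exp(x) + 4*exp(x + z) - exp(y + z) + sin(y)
((4*exp(z) + 3)*exp(x), -exp(y + z) + cos(y), 4*exp(x + z) - exp(y + z))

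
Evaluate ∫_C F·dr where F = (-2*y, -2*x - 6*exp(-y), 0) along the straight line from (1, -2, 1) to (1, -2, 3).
0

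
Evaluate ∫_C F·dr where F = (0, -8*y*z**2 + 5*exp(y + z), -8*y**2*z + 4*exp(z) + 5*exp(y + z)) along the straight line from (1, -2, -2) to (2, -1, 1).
-4*exp(-2) - 5*exp(-4) + 4*E + 65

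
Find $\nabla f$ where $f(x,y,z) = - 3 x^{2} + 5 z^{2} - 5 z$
(-6*x, 0, 10*z - 5)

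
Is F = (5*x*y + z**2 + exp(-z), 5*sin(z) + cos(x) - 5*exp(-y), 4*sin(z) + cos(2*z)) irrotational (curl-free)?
No, ∇×F = (-5*cos(z), 2*z - exp(-z), -5*x - sin(x))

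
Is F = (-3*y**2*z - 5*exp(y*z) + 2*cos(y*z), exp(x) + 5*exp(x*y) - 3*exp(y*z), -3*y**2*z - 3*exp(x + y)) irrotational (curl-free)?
No, ∇×F = (-6*y*z + 3*y*exp(y*z) - 3*exp(x + y), -3*y**2 - 5*y*exp(y*z) - 2*y*sin(y*z) + 3*exp(x + y), 6*y*z + 5*y*exp(x*y) + 5*z*exp(y*z) + 2*z*sin(y*z) + exp(x))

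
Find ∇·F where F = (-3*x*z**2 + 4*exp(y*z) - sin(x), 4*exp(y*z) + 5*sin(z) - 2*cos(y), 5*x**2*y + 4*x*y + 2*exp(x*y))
-3*z**2 + 4*z*exp(y*z) + 2*sin(y) - cos(x)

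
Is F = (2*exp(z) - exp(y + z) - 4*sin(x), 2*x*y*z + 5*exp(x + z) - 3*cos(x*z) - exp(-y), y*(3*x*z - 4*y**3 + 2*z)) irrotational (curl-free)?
No, ∇×F = (-2*x*y + 3*x*z - 3*x*sin(x*z) - 16*y**3 + 2*z - 5*exp(x + z), -3*y*z + 2*exp(z) - exp(y + z), 2*y*z + 3*z*sin(x*z) + 5*exp(x + z) + exp(y + z))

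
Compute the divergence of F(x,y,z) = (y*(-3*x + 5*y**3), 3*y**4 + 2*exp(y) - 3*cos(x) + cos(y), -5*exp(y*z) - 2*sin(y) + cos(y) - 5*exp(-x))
12*y**3 - 5*y*exp(y*z) - 3*y + 2*exp(y) - sin(y)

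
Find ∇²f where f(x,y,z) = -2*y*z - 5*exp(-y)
-5*exp(-y)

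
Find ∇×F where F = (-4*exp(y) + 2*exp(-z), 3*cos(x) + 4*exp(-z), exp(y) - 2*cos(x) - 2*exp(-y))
(exp(y) + 4*exp(-z) + 2*exp(-y), -2*sin(x) - 2*exp(-z), 4*exp(y) - 3*sin(x))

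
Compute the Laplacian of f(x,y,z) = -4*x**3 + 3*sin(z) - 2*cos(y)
-24*x - 3*sin(z) + 2*cos(y)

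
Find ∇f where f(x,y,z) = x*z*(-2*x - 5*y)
(z*(-4*x - 5*y), -5*x*z, -x*(2*x + 5*y))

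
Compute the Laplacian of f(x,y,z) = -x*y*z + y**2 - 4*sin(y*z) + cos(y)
4*y**2*sin(y*z) + 4*z**2*sin(y*z) - cos(y) + 2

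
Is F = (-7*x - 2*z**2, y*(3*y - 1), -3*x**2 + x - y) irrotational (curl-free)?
No, ∇×F = (-1, 6*x - 4*z - 1, 0)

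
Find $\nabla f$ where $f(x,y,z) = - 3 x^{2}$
(-6*x, 0, 0)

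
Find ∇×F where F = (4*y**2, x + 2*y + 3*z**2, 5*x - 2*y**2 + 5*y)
(-4*y - 6*z + 5, -5, 1 - 8*y)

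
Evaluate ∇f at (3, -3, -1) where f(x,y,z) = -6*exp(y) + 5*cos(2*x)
(-10*sin(6), -6*exp(-3), 0)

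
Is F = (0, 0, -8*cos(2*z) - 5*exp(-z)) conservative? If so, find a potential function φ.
Yes, F is conservative. φ = -4*sin(2*z) + 5*exp(-z)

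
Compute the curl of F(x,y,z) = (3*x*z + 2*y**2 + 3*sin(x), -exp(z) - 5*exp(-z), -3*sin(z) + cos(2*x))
(exp(z) - 5*exp(-z), 3*x + 2*sin(2*x), -4*y)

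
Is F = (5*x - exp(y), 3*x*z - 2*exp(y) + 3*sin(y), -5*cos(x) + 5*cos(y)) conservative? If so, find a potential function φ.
No, ∇×F = (-3*x - 5*sin(y), -5*sin(x), 3*z + exp(y)) ≠ 0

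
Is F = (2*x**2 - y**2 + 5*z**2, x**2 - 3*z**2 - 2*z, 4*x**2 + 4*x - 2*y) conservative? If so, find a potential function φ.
No, ∇×F = (6*z, -8*x + 10*z - 4, 2*x + 2*y) ≠ 0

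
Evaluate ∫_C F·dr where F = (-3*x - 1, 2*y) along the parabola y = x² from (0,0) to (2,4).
8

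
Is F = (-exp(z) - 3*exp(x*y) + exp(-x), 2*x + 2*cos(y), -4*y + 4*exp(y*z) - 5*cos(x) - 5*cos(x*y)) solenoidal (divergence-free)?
No, ∇·F = -3*y*exp(x*y) + 4*y*exp(y*z) - 2*sin(y) - exp(-x)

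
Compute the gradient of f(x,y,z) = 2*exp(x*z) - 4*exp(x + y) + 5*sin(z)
(2*z*exp(x*z) - 4*exp(x + y), -4*exp(x + y), 2*x*exp(x*z) + 5*cos(z))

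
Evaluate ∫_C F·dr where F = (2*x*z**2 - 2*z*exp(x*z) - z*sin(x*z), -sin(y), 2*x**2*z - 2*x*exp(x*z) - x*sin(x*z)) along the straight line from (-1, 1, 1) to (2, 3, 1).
-2*exp(2) - 2*cos(1) + cos(3) + cos(2) + 2*exp(-1) + 3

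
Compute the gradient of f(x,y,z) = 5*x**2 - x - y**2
(10*x - 1, -2*y, 0)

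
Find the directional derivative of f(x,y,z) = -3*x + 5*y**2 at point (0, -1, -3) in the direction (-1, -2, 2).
23/3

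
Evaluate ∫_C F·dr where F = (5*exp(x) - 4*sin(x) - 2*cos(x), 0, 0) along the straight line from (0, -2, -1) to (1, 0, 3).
-9 - 2*sin(1) + 4*cos(1) + 5*E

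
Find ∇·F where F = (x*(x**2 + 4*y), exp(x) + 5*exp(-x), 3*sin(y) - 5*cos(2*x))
3*x**2 + 4*y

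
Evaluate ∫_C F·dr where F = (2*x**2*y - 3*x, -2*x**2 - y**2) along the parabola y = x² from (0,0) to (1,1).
-73/30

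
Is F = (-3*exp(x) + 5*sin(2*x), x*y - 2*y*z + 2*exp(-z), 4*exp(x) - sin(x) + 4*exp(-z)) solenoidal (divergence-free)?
No, ∇·F = x - 2*z - 3*exp(x) + 10*cos(2*x) - 4*exp(-z)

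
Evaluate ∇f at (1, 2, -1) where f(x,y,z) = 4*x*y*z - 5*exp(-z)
(-8, -4, 8 + 5*E)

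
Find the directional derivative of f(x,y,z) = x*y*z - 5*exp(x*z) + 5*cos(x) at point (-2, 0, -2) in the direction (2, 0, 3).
10*sqrt(13)*(sin(2) + 5*exp(4))/13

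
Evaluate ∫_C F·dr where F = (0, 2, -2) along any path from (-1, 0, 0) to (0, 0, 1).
-2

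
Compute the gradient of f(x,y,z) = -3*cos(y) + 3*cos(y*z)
(0, -3*z*sin(y*z) + 3*sin(y), -3*y*sin(y*z))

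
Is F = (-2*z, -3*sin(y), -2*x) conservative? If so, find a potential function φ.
Yes, F is conservative. φ = -2*x*z + 3*cos(y)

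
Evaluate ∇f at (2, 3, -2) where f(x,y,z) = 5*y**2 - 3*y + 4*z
(0, 27, 4)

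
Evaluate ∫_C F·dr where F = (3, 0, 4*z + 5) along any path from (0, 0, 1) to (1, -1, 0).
-4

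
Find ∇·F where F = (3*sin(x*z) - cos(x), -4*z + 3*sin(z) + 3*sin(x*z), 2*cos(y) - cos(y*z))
y*sin(y*z) + 3*z*cos(x*z) + sin(x)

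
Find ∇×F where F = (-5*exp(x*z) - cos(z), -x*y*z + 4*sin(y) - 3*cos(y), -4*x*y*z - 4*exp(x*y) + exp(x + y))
(x*y - 4*x*z - 4*x*exp(x*y) + exp(x + y), -5*x*exp(x*z) + 4*y*z + 4*y*exp(x*y) - exp(x + y) + sin(z), -y*z)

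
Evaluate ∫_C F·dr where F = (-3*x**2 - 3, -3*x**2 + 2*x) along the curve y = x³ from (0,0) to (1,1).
-43/10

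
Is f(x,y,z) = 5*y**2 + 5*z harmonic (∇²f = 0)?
No, ∇²f = 10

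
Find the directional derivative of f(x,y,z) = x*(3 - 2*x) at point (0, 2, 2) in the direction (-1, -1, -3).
-3*sqrt(11)/11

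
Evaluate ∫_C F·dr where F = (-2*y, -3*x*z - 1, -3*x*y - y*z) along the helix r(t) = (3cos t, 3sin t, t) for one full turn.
3*pi*(8 - 9*pi)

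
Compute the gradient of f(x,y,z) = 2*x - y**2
(2, -2*y, 0)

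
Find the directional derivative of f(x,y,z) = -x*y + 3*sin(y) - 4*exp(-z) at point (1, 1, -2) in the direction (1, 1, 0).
sqrt(2)*(-2 + 3*cos(1))/2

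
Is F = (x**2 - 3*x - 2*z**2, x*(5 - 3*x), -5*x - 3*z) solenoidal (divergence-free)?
No, ∇·F = 2*x - 6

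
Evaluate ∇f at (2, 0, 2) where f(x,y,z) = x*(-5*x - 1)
(-21, 0, 0)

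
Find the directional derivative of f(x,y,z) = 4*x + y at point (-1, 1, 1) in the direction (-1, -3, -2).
-sqrt(14)/2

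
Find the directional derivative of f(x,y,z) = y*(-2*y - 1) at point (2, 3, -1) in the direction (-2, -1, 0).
13*sqrt(5)/5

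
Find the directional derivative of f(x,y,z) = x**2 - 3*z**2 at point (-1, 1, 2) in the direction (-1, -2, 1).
-5*sqrt(6)/3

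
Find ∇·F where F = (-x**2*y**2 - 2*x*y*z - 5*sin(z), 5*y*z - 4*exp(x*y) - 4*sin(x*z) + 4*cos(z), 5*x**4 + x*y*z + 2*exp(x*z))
-2*x*y**2 + x*y - 4*x*exp(x*y) + 2*x*exp(x*z) - 2*y*z + 5*z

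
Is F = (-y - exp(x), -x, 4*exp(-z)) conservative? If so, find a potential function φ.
Yes, F is conservative. φ = -x*y - exp(x) - 4*exp(-z)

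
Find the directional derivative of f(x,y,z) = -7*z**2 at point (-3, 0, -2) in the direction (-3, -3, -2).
-28*sqrt(22)/11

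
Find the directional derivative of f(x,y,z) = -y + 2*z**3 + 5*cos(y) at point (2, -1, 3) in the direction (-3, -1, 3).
sqrt(19)*(163 - 5*sin(1))/19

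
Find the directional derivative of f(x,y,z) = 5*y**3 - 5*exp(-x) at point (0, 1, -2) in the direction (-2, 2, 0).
5*sqrt(2)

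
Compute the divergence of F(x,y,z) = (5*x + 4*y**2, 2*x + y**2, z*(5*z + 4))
2*y + 10*z + 9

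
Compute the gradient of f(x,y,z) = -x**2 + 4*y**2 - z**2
(-2*x, 8*y, -2*z)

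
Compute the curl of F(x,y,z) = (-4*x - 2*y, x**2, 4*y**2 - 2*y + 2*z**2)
(8*y - 2, 0, 2*x + 2)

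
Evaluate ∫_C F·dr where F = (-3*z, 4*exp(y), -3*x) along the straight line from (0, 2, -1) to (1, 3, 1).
-4*exp(2) - 3 + 4*exp(3)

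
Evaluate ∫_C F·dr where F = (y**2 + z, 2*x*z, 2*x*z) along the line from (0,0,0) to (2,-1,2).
16/3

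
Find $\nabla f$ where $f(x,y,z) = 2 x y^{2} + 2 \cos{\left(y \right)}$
(2*y**2, 4*x*y - 2*sin(y), 0)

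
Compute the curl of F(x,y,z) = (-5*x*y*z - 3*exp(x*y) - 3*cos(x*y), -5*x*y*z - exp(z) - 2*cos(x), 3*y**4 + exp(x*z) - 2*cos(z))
(5*x*y + 12*y**3 + exp(z), -5*x*y - z*exp(x*z), 5*x*z + 3*x*exp(x*y) - 3*x*sin(x*y) - 5*y*z + 2*sin(x))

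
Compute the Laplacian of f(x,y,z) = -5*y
0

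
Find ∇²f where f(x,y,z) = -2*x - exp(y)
-exp(y)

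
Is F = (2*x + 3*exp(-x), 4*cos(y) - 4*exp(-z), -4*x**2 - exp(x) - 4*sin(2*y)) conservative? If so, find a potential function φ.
No, ∇×F = (-8*cos(2*y) - 4*exp(-z), 8*x + exp(x), 0) ≠ 0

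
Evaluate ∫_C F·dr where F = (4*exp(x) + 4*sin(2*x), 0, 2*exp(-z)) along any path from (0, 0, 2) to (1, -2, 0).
-4 + 2*exp(-2) - 2*cos(2) + 4*E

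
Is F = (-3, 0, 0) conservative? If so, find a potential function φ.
Yes, F is conservative. φ = -3*x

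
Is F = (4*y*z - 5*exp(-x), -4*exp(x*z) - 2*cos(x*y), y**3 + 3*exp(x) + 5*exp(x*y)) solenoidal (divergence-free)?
No, ∇·F = 2*x*sin(x*y) + 5*exp(-x)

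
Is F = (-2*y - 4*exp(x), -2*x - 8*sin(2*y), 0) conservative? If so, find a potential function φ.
Yes, F is conservative. φ = -2*x*y - 4*exp(x) + 4*cos(2*y)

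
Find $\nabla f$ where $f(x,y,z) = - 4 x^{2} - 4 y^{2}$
(-8*x, -8*y, 0)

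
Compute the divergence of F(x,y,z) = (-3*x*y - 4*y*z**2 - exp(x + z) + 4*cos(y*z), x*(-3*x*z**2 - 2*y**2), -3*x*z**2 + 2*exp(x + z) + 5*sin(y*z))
-4*x*y - 6*x*z + 5*y*cos(y*z) - 3*y + exp(x + z)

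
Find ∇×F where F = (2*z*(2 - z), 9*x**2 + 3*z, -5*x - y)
(-4, 9 - 4*z, 18*x)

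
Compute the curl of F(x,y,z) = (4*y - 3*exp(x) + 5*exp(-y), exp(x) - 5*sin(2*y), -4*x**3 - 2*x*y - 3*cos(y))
(-2*x + 3*sin(y), 12*x**2 + 2*y, exp(x) - 4 + 5*exp(-y))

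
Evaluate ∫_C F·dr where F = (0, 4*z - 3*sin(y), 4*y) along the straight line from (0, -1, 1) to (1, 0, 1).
7 - 3*cos(1)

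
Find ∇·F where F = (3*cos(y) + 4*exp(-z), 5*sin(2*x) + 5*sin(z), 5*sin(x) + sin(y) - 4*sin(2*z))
-8*cos(2*z)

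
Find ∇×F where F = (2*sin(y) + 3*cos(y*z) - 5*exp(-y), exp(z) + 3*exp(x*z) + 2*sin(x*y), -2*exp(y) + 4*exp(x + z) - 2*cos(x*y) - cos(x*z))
(-3*x*exp(x*z) + 2*x*sin(x*y) - 2*exp(y) - exp(z), -2*y*sin(x*y) - 3*y*sin(y*z) - z*sin(x*z) - 4*exp(x + z), 2*y*cos(x*y) + 3*z*exp(x*z) + 3*z*sin(y*z) - 2*cos(y) - 5*exp(-y))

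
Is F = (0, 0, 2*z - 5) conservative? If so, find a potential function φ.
Yes, F is conservative. φ = z*(z - 5)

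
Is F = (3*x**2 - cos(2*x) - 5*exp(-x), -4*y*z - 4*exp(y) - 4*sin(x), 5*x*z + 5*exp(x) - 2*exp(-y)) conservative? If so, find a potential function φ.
No, ∇×F = (4*y + 2*exp(-y), -5*z - 5*exp(x), -4*cos(x)) ≠ 0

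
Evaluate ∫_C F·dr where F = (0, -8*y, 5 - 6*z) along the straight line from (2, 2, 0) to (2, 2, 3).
-12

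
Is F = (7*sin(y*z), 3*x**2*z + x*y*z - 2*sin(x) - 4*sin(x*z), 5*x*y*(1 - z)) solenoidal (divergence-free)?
No, ∇·F = x*(-5*y + z)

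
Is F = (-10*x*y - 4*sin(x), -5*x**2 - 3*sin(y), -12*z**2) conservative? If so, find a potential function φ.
Yes, F is conservative. φ = -5*x**2*y - 4*z**3 + 4*cos(x) + 3*cos(y)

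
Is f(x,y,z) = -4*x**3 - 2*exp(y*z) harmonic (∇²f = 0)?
No, ∇²f = -24*x - 2*y**2*exp(y*z) - 2*z**2*exp(y*z)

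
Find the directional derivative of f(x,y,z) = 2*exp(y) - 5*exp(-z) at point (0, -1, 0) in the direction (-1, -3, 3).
3*sqrt(19)*(-2 + 5*E)*exp(-1)/19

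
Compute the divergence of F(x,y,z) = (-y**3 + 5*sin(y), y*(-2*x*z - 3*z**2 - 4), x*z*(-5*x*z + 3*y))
-10*x**2*z + 3*x*y - 2*x*z - 3*z**2 - 4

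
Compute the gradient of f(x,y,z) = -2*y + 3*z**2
(0, -2, 6*z)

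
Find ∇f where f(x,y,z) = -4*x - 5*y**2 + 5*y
(-4, 5 - 10*y, 0)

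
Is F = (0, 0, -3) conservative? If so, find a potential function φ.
Yes, F is conservative. φ = -3*z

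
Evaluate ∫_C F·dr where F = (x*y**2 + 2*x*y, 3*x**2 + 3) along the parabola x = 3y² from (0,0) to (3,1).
93/5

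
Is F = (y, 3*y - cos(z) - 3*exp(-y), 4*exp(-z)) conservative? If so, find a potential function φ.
No, ∇×F = (-sin(z), 0, -1) ≠ 0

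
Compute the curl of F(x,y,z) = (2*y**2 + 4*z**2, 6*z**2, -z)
(-12*z, 8*z, -4*y)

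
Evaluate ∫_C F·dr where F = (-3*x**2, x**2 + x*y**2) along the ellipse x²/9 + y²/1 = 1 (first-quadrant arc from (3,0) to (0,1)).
3*pi/16 + 33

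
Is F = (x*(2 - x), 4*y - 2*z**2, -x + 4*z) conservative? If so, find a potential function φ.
No, ∇×F = (4*z, 1, 0) ≠ 0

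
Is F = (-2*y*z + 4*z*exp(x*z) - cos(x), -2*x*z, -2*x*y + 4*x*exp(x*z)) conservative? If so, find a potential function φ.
Yes, F is conservative. φ = -2*x*y*z + 4*exp(x*z) - sin(x)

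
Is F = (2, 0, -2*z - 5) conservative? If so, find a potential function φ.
Yes, F is conservative. φ = 2*x - z**2 - 5*z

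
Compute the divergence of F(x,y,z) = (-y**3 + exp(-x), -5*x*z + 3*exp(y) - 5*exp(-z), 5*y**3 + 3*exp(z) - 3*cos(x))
3*exp(y) + 3*exp(z) - exp(-x)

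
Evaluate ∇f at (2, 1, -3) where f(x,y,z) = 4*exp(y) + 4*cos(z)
(0, 4*E, 4*sin(3))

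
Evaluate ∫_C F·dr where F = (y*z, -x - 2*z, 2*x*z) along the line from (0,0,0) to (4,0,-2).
32/3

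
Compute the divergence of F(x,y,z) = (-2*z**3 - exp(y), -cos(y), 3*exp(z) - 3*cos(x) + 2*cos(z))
3*exp(z) + sin(y) - 2*sin(z)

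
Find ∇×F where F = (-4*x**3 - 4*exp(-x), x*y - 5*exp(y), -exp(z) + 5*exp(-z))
(0, 0, y)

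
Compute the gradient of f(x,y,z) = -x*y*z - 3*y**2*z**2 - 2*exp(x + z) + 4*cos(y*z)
(-y*z - 2*exp(x + z), -z*(x + 6*y*z + 4*sin(y*z)), -x*y - 6*y**2*z - 4*y*sin(y*z) - 2*exp(x + z))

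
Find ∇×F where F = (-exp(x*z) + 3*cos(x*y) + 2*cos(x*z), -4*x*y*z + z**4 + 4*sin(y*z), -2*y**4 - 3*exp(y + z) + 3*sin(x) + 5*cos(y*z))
(4*x*y - 8*y**3 - 4*y*cos(y*z) - 4*z**3 - 5*z*sin(y*z) - 3*exp(y + z), -x*exp(x*z) - 2*x*sin(x*z) - 3*cos(x), 3*x*sin(x*y) - 4*y*z)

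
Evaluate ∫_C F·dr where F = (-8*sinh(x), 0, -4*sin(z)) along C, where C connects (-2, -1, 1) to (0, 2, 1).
16*sinh(1)**2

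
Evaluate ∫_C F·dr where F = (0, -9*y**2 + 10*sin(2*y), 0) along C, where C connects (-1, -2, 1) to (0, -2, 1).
0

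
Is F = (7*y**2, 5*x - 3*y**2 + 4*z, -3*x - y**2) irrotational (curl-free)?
No, ∇×F = (-2*y - 4, 3, 5 - 14*y)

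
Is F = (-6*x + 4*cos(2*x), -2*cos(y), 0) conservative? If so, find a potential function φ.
Yes, F is conservative. φ = -3*x**2 + 2*sin(2*x) - 2*sin(y)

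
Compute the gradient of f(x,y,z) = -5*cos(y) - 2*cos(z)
(0, 5*sin(y), 2*sin(z))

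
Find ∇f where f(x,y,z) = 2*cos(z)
(0, 0, -2*sin(z))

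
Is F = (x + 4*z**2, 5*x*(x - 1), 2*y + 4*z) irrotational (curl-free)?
No, ∇×F = (2, 8*z, 10*x - 5)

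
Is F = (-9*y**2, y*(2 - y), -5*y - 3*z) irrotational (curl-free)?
No, ∇×F = (-5, 0, 18*y)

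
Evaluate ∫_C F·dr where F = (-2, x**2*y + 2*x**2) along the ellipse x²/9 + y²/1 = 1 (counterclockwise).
0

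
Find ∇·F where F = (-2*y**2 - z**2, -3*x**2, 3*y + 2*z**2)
4*z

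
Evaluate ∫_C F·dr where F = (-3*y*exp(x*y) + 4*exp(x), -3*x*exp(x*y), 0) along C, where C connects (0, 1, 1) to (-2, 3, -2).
-1 - 3*exp(-6) + 4*exp(-2)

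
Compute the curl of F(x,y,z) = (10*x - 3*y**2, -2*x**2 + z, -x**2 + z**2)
(-1, 2*x, -4*x + 6*y)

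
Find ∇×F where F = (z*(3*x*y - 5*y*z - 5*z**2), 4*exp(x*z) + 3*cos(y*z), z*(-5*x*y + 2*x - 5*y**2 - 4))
(-4*x*exp(x*z) + 3*y*sin(y*z) - 5*z*(x + 2*y), 3*x*y - 5*y*z - 15*z**2 - 2*z, z*(-3*x + 5*z + 4*exp(x*z)))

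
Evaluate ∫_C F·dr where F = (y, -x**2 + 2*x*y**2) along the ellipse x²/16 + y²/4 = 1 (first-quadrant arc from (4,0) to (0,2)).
-64/3 + 2*pi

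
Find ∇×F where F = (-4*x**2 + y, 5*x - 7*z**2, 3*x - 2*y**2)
(-4*y + 14*z, -3, 4)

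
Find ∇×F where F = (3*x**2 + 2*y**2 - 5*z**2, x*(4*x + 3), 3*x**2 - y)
(-1, -6*x - 10*z, 8*x - 4*y + 3)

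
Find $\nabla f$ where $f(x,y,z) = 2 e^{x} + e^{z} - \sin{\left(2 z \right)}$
(2*exp(x), 0, exp(z) - 2*cos(2*z))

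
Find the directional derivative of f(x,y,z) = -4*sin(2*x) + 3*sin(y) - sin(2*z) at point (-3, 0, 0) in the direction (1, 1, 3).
-sqrt(11)*(3 + 8*cos(6))/11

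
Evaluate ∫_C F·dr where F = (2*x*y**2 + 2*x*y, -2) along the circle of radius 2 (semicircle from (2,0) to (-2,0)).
0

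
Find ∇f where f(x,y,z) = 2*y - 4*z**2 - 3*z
(0, 2, -8*z - 3)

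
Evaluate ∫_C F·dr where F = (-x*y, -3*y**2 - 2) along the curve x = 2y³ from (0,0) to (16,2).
-1620/7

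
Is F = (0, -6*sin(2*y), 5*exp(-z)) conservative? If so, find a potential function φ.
Yes, F is conservative. φ = 3*cos(2*y) - 5*exp(-z)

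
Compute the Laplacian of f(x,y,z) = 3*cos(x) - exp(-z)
-3*cos(x) - exp(-z)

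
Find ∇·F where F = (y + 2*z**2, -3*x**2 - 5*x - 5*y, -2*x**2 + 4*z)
-1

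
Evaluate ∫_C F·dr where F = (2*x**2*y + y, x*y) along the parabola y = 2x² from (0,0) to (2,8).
1232/15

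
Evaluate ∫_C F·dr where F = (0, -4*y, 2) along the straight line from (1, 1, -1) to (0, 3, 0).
-14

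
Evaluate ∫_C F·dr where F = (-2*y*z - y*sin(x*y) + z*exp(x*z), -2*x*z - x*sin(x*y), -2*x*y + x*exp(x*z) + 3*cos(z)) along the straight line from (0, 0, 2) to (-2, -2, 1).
-10 - 3*sin(2) + cos(4) + exp(-2) + 3*sin(1)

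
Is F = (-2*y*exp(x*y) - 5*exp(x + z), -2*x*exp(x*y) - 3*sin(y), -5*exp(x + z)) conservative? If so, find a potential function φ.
Yes, F is conservative. φ = -2*exp(x*y) - 5*exp(x + z) + 3*cos(y)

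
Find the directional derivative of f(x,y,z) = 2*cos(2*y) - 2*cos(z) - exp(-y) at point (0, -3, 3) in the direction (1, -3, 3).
3*sqrt(19)*(-exp(3) + 2*sin(3) - 4*sin(6))/19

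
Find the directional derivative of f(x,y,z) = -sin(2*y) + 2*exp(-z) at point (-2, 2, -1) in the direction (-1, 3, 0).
-3*sqrt(10)*cos(4)/5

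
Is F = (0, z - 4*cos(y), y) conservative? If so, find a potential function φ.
Yes, F is conservative. φ = y*z - 4*sin(y)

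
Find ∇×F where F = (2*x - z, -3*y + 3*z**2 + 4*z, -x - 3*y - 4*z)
(-6*z - 7, 0, 0)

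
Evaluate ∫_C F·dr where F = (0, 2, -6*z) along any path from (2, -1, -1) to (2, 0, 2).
-7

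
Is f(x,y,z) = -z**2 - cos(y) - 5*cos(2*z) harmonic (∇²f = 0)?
No, ∇²f = cos(y) + 20*cos(2*z) - 2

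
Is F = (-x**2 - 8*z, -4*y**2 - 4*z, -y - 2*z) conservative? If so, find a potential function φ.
No, ∇×F = (3, -8, 0) ≠ 0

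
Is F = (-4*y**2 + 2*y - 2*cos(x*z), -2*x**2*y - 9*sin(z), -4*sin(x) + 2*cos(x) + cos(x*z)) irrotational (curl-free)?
No, ∇×F = (9*cos(z), 2*x*sin(x*z) + z*sin(x*z) + 2*sin(x) + 4*cos(x), -4*x*y + 8*y - 2)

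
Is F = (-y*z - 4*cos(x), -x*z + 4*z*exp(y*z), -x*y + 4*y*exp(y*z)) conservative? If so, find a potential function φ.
Yes, F is conservative. φ = -x*y*z + 4*exp(y*z) - 4*sin(x)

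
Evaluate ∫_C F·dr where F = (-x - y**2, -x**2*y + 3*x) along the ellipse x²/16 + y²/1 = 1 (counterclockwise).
12*pi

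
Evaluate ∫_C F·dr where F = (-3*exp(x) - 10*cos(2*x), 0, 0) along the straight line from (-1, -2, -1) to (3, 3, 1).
-3*exp(3) - 5*sin(2) + 3*exp(-1) - 5*sin(6)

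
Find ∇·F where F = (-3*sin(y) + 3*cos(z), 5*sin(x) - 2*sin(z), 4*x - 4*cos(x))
0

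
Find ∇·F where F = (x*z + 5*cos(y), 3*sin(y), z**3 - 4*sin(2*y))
3*z**2 + z + 3*cos(y)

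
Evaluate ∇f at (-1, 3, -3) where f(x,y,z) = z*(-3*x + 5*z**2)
(9, 0, 138)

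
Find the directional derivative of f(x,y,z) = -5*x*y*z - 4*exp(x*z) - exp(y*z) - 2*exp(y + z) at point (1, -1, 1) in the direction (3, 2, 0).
sqrt(13)*(-12*exp(2) - 2 + E)*exp(-1)/13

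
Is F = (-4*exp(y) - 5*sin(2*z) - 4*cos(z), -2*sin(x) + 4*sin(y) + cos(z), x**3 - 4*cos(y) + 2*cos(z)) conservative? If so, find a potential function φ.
No, ∇×F = (4*sin(y) + sin(z), -3*x**2 + 4*sin(z) - 10*cos(2*z), 4*exp(y) - 2*cos(x)) ≠ 0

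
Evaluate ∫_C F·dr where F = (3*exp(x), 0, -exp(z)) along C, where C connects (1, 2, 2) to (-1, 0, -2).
((-3 + E)*exp(3) - 1 + 3*E)*exp(-2)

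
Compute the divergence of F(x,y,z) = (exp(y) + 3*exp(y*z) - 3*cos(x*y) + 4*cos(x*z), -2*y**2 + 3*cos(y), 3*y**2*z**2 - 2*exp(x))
6*y**2*z + 3*y*sin(x*y) - 4*y - 4*z*sin(x*z) - 3*sin(y)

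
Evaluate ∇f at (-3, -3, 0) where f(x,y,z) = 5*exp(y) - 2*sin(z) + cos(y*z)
(0, 5*exp(-3), -2)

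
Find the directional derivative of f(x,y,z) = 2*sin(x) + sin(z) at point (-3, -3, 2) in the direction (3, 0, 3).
sqrt(2)*(cos(3) + cos(2)/2)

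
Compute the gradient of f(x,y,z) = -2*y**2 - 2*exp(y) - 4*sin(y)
(0, -4*y - 2*exp(y) - 4*cos(y), 0)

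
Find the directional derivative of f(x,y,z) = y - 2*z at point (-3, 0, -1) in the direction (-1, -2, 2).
-2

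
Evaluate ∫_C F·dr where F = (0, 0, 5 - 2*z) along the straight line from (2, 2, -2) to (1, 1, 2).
20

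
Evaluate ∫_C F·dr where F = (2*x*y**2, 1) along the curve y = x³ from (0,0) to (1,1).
5/4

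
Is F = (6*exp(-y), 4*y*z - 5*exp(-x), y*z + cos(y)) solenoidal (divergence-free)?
No, ∇·F = y + 4*z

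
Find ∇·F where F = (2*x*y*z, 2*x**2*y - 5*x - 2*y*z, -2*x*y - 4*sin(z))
2*x**2 + 2*y*z - 2*z - 4*cos(z)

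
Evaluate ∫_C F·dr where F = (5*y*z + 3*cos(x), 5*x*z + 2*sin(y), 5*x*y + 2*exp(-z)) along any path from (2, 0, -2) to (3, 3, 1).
-3*sin(2) - 2*exp(-1) + 3*sin(3) - 2*cos(3) + 2*exp(2) + 47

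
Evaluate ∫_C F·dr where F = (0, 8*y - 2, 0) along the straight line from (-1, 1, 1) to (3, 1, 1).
0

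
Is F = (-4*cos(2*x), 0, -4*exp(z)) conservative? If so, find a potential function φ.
Yes, F is conservative. φ = -4*exp(z) - 2*sin(2*x)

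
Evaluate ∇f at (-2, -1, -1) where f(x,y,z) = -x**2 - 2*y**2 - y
(4, 3, 0)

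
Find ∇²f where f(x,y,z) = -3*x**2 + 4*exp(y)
4*exp(y) - 6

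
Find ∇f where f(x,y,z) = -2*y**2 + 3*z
(0, -4*y, 3)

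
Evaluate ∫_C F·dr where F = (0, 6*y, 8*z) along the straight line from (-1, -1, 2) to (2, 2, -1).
-3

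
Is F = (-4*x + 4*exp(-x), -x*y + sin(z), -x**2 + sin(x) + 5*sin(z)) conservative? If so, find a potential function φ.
No, ∇×F = (-cos(z), 2*x - cos(x), -y) ≠ 0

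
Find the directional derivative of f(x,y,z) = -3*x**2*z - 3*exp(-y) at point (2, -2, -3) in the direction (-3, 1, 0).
3*sqrt(10)*(-36 + exp(2))/10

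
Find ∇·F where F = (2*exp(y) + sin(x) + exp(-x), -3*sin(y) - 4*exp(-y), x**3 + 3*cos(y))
cos(x) - 3*cos(y) + 4*exp(-y) - exp(-x)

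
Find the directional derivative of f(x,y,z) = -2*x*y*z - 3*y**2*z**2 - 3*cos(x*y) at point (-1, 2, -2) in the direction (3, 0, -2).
-2*sqrt(13)*(9*sin(2) + 40)/13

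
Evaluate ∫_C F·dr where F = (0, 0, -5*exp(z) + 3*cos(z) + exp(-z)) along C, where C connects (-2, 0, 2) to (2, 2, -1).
-3*sin(2) - E - 3*sin(1) - 5*exp(-1) + exp(-2) + 5*exp(2)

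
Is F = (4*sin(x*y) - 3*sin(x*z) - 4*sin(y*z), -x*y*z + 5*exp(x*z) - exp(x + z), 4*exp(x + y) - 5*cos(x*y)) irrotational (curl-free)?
No, ∇×F = (x*y - 5*x*exp(x*z) + 5*x*sin(x*y) + 4*exp(x + y) + exp(x + z), -3*x*cos(x*z) - 5*y*sin(x*y) - 4*y*cos(y*z) - 4*exp(x + y), -4*x*cos(x*y) - y*z + 5*z*exp(x*z) + 4*z*cos(y*z) - exp(x + z))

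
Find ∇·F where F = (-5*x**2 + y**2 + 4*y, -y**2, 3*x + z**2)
-10*x - 2*y + 2*z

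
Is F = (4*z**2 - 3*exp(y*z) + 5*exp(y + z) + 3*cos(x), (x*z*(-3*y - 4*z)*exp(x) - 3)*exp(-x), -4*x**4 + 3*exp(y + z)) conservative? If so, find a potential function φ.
No, ∇×F = (3*x*y + 8*x*z + 3*exp(y + z), 16*x**3 - 3*y*exp(y*z) + 8*z + 5*exp(y + z), -3*y*z - 4*z**2 + 3*z*exp(y*z) - 5*exp(y + z) + 3*exp(-x)) ≠ 0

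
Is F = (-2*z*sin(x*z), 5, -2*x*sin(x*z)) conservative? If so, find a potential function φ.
Yes, F is conservative. φ = 5*y + 2*cos(x*z)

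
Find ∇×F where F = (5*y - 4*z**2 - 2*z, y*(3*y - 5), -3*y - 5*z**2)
(-3, -8*z - 2, -5)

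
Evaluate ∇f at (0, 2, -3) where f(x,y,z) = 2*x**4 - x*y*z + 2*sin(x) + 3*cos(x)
(8, 0, 0)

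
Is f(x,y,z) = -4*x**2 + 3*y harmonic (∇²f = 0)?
No, ∇²f = -8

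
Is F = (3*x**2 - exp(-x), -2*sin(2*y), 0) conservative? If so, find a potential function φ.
Yes, F is conservative. φ = x**3 + cos(2*y) + exp(-x)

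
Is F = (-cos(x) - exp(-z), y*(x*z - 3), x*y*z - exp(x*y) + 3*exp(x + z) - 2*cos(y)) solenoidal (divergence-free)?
No, ∇·F = x*y + x*z + 3*exp(x + z) + sin(x) - 3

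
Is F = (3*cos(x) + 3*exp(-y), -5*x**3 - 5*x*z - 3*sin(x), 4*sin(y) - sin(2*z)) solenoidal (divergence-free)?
No, ∇·F = -3*sin(x) - 2*cos(2*z)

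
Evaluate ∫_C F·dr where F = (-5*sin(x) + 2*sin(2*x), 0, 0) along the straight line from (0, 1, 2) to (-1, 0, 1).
-4 - cos(2) + 5*cos(1)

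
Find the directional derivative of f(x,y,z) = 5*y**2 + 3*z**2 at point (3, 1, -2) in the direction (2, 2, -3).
56*sqrt(17)/17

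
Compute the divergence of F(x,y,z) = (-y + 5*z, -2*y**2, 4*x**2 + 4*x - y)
-4*y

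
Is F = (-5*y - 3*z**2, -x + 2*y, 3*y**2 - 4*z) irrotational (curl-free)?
No, ∇×F = (6*y, -6*z, 4)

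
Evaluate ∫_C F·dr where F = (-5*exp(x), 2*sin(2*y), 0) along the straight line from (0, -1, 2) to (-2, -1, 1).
5 - 5*exp(-2)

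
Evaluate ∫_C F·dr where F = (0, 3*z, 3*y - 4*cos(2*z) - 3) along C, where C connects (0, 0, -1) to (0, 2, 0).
-3 - 2*sin(2)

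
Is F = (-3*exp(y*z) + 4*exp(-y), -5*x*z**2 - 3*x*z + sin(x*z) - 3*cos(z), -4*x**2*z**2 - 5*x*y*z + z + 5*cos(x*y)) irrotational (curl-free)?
No, ∇×F = (5*x*z - 5*x*sin(x*y) - x*cos(x*z) + 3*x - 3*sin(z), 8*x*z**2 + 5*y*z - 3*y*exp(y*z) + 5*y*sin(x*y), (z*(-5*z + 3*exp(y*z) + cos(x*z) - 3)*exp(y) + 4)*exp(-y))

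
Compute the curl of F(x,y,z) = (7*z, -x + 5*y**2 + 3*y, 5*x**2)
(0, 7 - 10*x, -1)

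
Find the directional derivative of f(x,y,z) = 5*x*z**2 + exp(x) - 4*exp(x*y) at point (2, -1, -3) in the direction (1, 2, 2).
-25 - 4*exp(-2) + exp(2)/3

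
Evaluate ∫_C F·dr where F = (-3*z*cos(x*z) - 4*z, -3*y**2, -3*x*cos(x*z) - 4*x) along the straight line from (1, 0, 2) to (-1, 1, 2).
6*sin(2) + 15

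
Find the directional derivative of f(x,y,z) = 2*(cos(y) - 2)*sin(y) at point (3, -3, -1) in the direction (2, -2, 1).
8*cos(3)/3 - 4*cos(6)/3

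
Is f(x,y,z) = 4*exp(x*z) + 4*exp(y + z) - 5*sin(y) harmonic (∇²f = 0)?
No, ∇²f = 4*x**2*exp(x*z) + 4*z**2*exp(x*z) + 8*exp(y + z) + 5*sin(y)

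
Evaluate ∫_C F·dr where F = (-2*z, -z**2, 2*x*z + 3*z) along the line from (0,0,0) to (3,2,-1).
35/6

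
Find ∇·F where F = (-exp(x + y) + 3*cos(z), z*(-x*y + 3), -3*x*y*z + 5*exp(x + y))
-3*x*y - x*z - exp(x + y)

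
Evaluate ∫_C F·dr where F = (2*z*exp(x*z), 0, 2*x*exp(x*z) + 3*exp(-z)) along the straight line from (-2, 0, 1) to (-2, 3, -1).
(-2 + 3*E + (-3 + 2*E)*exp(3))*exp(-2)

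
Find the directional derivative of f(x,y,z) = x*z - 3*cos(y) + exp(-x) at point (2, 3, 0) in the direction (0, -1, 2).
sqrt(5)*(4 - 3*sin(3))/5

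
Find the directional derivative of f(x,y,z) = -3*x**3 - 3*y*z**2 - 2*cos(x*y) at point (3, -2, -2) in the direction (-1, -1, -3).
sqrt(11)*(2*sin(6) + 165)/11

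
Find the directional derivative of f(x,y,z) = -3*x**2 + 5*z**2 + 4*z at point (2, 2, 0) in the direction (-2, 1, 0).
24*sqrt(5)/5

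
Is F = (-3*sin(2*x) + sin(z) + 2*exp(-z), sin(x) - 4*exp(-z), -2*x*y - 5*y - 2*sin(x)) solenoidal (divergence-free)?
No, ∇·F = -6*cos(2*x)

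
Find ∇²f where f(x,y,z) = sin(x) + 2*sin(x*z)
-2*x**2*sin(x*z) - 2*z**2*sin(x*z) - sin(x)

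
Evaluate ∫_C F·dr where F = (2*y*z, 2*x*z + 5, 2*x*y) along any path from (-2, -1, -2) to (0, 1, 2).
18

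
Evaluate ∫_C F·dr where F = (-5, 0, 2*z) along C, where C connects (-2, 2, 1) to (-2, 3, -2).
3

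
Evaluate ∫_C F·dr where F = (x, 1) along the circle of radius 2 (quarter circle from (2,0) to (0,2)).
0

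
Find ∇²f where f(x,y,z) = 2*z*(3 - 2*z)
-8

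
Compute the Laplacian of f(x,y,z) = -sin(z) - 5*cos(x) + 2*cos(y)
sin(z) + 5*cos(x) - 2*cos(y)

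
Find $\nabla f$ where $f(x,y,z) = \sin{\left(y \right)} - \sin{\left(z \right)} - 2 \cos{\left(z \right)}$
(0, cos(y), 2*sin(z) - cos(z))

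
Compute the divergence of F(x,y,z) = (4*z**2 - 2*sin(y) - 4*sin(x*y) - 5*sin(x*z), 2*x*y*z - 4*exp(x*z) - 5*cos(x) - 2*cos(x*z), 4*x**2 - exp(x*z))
2*x*z - x*exp(x*z) - 4*y*cos(x*y) - 5*z*cos(x*z)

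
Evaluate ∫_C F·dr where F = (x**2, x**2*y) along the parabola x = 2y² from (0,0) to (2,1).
10/3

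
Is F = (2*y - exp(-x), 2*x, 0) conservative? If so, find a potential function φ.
Yes, F is conservative. φ = 2*x*y + exp(-x)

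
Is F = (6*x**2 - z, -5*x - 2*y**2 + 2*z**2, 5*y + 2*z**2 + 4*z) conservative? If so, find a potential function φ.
No, ∇×F = (5 - 4*z, -1, -5) ≠ 0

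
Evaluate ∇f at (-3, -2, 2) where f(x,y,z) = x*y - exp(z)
(-2, -3, -exp(2))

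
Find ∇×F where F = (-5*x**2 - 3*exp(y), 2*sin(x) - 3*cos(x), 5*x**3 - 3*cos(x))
(0, -15*x**2 - 3*sin(x), 3*exp(y) + 3*sin(x) + 2*cos(x))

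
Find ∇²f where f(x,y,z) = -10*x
0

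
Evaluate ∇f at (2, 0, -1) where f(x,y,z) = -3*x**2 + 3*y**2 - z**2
(-12, 0, 2)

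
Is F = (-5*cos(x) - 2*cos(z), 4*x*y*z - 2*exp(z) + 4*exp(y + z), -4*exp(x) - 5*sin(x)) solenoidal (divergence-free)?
No, ∇·F = 4*x*z + 4*exp(y + z) + 5*sin(x)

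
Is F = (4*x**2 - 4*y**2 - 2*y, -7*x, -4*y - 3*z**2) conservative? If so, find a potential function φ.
No, ∇×F = (-4, 0, 8*y - 5) ≠ 0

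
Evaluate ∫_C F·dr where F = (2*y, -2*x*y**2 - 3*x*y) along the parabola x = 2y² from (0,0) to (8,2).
-424/15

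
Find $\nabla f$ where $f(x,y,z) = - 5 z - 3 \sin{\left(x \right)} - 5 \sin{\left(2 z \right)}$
(-3*cos(x), 0, -10*cos(2*z) - 5)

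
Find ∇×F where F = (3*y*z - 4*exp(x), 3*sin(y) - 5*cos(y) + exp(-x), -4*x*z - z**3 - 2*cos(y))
(2*sin(y), 3*y + 4*z, -3*z - exp(-x))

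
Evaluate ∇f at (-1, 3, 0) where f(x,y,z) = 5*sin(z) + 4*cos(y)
(0, -4*sin(3), 5)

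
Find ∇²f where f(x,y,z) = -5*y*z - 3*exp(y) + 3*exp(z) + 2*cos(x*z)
-2*x**2*cos(x*z) - 2*z**2*cos(x*z) - 3*exp(y) + 3*exp(z)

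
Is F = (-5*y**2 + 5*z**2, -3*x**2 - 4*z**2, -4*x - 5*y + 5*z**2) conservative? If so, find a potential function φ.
No, ∇×F = (8*z - 5, 10*z + 4, -6*x + 10*y) ≠ 0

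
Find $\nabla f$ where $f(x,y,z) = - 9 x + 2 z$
(-9, 0, 2)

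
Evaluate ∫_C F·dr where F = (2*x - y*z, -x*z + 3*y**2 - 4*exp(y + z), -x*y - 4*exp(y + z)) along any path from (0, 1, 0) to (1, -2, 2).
-8 + 4*E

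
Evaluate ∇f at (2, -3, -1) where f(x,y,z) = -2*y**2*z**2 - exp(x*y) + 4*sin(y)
(3*exp(-6), 4*cos(3) - 2*exp(-6) + 12, 36)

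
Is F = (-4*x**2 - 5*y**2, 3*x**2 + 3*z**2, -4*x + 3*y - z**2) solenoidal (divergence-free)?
No, ∇·F = -8*x - 2*z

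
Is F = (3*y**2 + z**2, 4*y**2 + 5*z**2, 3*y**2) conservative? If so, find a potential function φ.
No, ∇×F = (6*y - 10*z, 2*z, -6*y) ≠ 0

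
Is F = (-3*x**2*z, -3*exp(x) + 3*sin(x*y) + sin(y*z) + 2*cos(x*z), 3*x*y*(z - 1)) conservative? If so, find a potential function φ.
No, ∇×F = (3*x*(z - 1) + 2*x*sin(x*z) - y*cos(y*z), -3*x**2 - 3*y*z + 3*y, 3*y*cos(x*y) - 2*z*sin(x*z) - 3*exp(x)) ≠ 0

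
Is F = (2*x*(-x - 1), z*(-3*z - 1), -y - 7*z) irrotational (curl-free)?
No, ∇×F = (6*z, 0, 0)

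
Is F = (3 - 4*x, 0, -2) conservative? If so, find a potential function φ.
Yes, F is conservative. φ = -2*x**2 + 3*x - 2*z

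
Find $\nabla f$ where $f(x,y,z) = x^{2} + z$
(2*x, 0, 1)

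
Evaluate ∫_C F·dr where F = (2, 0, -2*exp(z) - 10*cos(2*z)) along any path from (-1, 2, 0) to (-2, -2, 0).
-2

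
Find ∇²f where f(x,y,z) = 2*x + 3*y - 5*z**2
-10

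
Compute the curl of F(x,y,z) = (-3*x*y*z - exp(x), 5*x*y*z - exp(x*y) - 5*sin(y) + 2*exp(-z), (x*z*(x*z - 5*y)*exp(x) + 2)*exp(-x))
((-5*x*(y + z)*exp(z) + 2)*exp(-z), -3*x*y - 2*x*z**2 + 5*y*z + 2*exp(-x), 3*x*z + 5*y*z - y*exp(x*y))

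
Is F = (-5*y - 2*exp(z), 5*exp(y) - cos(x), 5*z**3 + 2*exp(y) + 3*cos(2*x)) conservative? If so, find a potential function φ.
No, ∇×F = (2*exp(y), -2*exp(z) + 6*sin(2*x), sin(x) + 5) ≠ 0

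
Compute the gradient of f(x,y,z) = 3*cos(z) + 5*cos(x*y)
(-5*y*sin(x*y), -5*x*sin(x*y), -3*sin(z))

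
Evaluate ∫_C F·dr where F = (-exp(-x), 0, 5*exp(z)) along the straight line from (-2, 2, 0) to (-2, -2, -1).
-5 + 5*exp(-1)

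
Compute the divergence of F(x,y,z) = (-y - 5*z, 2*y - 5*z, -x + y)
2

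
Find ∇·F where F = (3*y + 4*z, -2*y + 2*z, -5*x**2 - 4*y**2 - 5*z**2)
-10*z - 2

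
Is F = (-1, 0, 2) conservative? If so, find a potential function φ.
Yes, F is conservative. φ = -x + 2*z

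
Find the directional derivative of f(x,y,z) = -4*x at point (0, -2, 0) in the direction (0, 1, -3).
0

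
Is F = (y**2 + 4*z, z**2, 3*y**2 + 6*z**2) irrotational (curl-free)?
No, ∇×F = (6*y - 2*z, 4, -2*y)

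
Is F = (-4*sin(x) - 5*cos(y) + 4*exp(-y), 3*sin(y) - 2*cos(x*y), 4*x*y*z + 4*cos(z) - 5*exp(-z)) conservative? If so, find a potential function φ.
No, ∇×F = (4*x*z, -4*y*z, 2*y*sin(x*y) - 5*sin(y) + 4*exp(-y)) ≠ 0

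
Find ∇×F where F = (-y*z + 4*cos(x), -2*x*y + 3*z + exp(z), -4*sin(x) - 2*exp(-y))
(-exp(z) - 3 + 2*exp(-y), -y + 4*cos(x), -2*y + z)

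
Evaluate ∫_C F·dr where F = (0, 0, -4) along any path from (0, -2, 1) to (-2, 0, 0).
4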